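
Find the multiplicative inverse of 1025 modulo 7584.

3041

By the extended Euclidean algorithm:
7584 = 7×1025 + 409
1025 = 2×409 + 207
409 = 1×207 + 202
207 = 1×202 + 5
202 = 40×5 + 2
5 = 2×2 + 1
2 = 2×1 + 0
gcd(1025, 7584) = 1, so the inverse exists.
Bézout: 1 = −411×7584 + 3041×1025.
So 1025⁻¹ ≡ 3041 (mod 7584).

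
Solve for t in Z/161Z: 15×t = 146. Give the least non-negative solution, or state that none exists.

160

gcd(15, 161) = 1, so a unique solution mod 161 exists.
15⁻¹ ≡ 43 (mod 161).
t ≡ 43×146 ≡ 160 (mod 161).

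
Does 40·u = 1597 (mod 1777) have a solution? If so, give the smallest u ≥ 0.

gcd(40, 1777) = 1, so a unique solution mod 1777 exists.
40⁻¹ ≡ 311 (mod 1777).
u ≡ 311·1597 ≡ 884 (mod 1777).

884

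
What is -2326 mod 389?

8

-2326 = -6·389 + 8, so -2326 ≡ 8 (mod 389).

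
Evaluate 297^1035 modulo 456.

417

Using repeated squaring:
297^1 ≡ 297 (mod 456)
297^2 ≡ 297^2 = 88209 ≡ 201 (mod 456)
297^4 ≡ 201^2 = 40401 ≡ 273 (mod 456)
297^8 ≡ 273^2 = 74529 ≡ 201 (mod 456)
297^16 ≡ 201^2 = 40401 ≡ 273 (mod 456)
297^32 ≡ 273^2 = 74529 ≡ 201 (mod 456)
297^64 ≡ 201^2 = 40401 ≡ 273 (mod 456)
297^128 ≡ 273^2 = 74529 ≡ 201 (mod 456)
297^256 ≡ 201^2 = 40401 ≡ 273 (mod 456)
297^512 ≡ 273^2 = 74529 ≡ 201 (mod 456)
297^1024 ≡ 201^2 = 40401 ≡ 273 (mod 456)
297^1035 = 297^1024 * 297^8 * 297^2 * 297^1 ≡ 273 * 201 * 201 * 297 (mod 456).
Accumulate the product:
273 * 201 = 54873 ≡ 153
153 * 201 = 30753 ≡ 201
201 * 297 = 59697 ≡ 417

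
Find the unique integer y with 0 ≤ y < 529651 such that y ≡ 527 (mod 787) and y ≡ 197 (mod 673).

787⁻¹ mod 673: 787*490 ≡ 1 (mod 673), so 787⁻¹ ≡ 490.
y = 527 + 787*((197 − 527)*490 mod 673) = 527 + 787*493 = 388518.
Check: 388518 mod 787 = 527, 388518 mod 673 = 197. ✓

388518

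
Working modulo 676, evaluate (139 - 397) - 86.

332

139 - 397 = -258 ≡ 418 (mod 676)
418 - 86 = 332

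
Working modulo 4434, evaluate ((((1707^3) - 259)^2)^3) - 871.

3207

(1707)^3 ≡ 3195 (mod 4434)
3195 - 259 = 2936
(2936)^2 ≡ 400 (mod 4434)
(400)^3 ≡ 4078 (mod 4434)
4078 - 871 = 3207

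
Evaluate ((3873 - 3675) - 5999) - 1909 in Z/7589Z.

7468

3873 - 3675 = 198
198 - 5999 = -5801 ≡ 1788 (mod 7589)
1788 - 1909 = -121 ≡ 7468 (mod 7589)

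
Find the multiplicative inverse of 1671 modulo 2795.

1211

2795 = 1×1671 + 1124
1671 = 1×1124 + 547
1124 = 2×547 + 30
547 = 18×30 + 7
30 = 4×7 + 2
7 = 3×2 + 1
2 = 2×1 + 0
gcd(1671, 2795) = 1, so the inverse exists.
Back-substitute for 1:
1 = 1×7 − 3×2
  = −3×30 + 13×7
  = 13×547 − 237×30
  = −237×1124 + 487×547
  = 487×1671 − 724×1124
  = −724×2795 + 1211×1671
So 1671⁻¹ ≡ 1211 (mod 2795).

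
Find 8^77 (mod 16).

Compute successive squares:
77 in binary is 1001101, i.e. 77 = 64 + 8 + 4 + 1.
8^1 ≡ 8 (mod 16)
8^2 ≡ 8^2 = 64 ≡ 0 (mod 16)
8^4 ≡ 0^2 = 0 (mod 16)
8^8 ≡ 0^2 = 0 (mod 16)
8^16 ≡ 0^2 = 0 (mod 16)
8^32 ≡ 0^2 = 0 (mod 16)
8^64 ≡ 0^2 = 0 (mod 16)
8^77 = 8^64 * 8^8 * 8^4 * 8^1 ≡ 0 * 0 * 0 * 8 (mod 16).
Accumulate the product:
0 * 0 = 0
0 * 0 = 0
0 * 8 = 0

0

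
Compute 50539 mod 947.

348

50539 = 53×947 + 348, so 50539 ≡ 348 (mod 947).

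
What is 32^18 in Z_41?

Compute successive squares:
32^1 ≡ 32 (mod 41)
32^2 ≡ 32^2 = 1024 ≡ 40 (mod 41)
32^4 ≡ 40^2 = 1600 ≡ 1 (mod 41)
32^8 ≡ 1^2 = 1 (mod 41)
32^16 ≡ 1^2 = 1 (mod 41)
32^18 = 32^16 · 32^2 ≡ 1 · 40 (mod 41).
1 · 40 = 40 ≡ 40 (mod 41).

40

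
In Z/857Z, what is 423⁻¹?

701

857 = 2×423 + 11
423 = 38×11 + 5
11 = 2×5 + 1
5 = 5×1 + 0
gcd(423, 857) = 1, so the inverse exists.
Bézout: 1 = 77×857 − 156×423.
So 423⁻¹ ≡ −156 ≡ 701 (mod 857).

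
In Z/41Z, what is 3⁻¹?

Run the extended Euclidean algorithm:
41 = 13×3 + 2
3 = 1×2 + 1
2 = 2×1 + 0
gcd(3, 41) = 1, so the inverse exists.
Back-substitute for 1:
1 = 1×3 − 1×2
  = −1×41 + 14×3
So 3⁻¹ ≡ 14 (mod 41).

14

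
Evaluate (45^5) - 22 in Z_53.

17

(45)^5 ≡ 39 (mod 53)
39 - 22 = 17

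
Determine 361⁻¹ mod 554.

155

554 = 1*361 + 193
361 = 1*193 + 168
193 = 1*168 + 25
168 = 6*25 + 18
25 = 1*18 + 7
18 = 2*7 + 4
7 = 1*4 + 3
4 = 1*3 + 1
3 = 3*1 + 0
gcd(361, 554) = 1, so the inverse exists.
Bézout: 1 = −101*554 + 155*361.
So 361⁻¹ ≡ 155 (mod 554).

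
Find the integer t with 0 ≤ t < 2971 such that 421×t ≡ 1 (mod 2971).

1609

By the extended Euclidean algorithm:
2971 = 7×421 + 24
421 = 17×24 + 13
24 = 1×13 + 11
13 = 1×11 + 2
11 = 5×2 + 1
2 = 2×1 + 0
gcd(421, 2971) = 1, so the inverse exists.
Bézout: 1 = 193×2971 − 1362×421.
So 421⁻¹ ≡ −1362 ≡ 1609 (mod 2971).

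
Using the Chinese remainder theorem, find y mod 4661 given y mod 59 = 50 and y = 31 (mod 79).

4534

59⁻¹ mod 79: 59×75 ≡ 1 (mod 79), so 59⁻¹ ≡ 75.
y = 50 + 59×((31 − 50)×75 mod 79) = 50 + 59×76 = 4534.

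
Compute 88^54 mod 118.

54 in binary is 110110, i.e. 54 = 32 + 16 + 4 + 2.
88^1 ≡ 88 (mod 118)
88^2 ≡ 88^2 = 7744 ≡ 74 (mod 118)
88^4 ≡ 74^2 = 5476 ≡ 48 (mod 118)
88^8 ≡ 48^2 = 2304 ≡ 62 (mod 118)
88^16 ≡ 62^2 = 3844 ≡ 68 (mod 118)
88^32 ≡ 68^2 = 4624 ≡ 22 (mod 118)
88^54 = 88^32 * 88^16 * 88^4 * 88^2 ≡ 22 * 68 * 48 * 74 (mod 118).
Accumulate the product:
22 * 68 = 1496 ≡ 80
80 * 48 = 3840 ≡ 64
64 * 74 = 4736 ≡ 16

16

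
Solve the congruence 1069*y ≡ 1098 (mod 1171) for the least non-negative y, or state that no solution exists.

gcd(1069, 1171) = 1, so a unique solution mod 1171 exists.
1069⁻¹ ≡ 287 (mod 1171).
y ≡ 287*1098 ≡ 127 (mod 1171).

127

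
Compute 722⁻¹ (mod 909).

909 = 1*722 + 187
722 = 3*187 + 161
187 = 1*161 + 26
161 = 6*26 + 5
26 = 5*5 + 1
5 = 5*1 + 0
gcd(722, 909) = 1, so the inverse exists.
Bézout: 1 = 139*909 − 175*722.
So 722⁻¹ ≡ −175 ≡ 734 (mod 909).

734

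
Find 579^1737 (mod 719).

Compute successive squares:
1737 in binary is 11011001001, i.e. 1737 = 1024 + 512 + 128 + 64 + 8 + 1.
579^1 ≡ 579 (mod 719)
579^2 ≡ 579^2 = 335241 ≡ 187 (mod 719)
579^4 ≡ 187^2 = 34969 ≡ 457 (mod 719)
579^8 ≡ 457^2 = 208849 ≡ 339 (mod 719)
579^16 ≡ 339^2 = 114921 ≡ 600 (mod 719)
579^32 ≡ 600^2 = 360000 ≡ 500 (mod 719)
579^64 ≡ 500^2 = 250000 ≡ 507 (mod 719)
579^128 ≡ 507^2 = 257049 ≡ 366 (mod 719)
579^256 ≡ 366^2 = 133956 ≡ 222 (mod 719)
579^512 ≡ 222^2 = 49284 ≡ 392 (mod 719)
579^1024 ≡ 392^2 = 153664 ≡ 517 (mod 719)
579^1737 = 579^1024 × 579^512 × 579^128 × 579^64 × 579^8 × 579^1 ≡ 517 × 392 × 366 × 507 × 339 × 579 (mod 719).
Accumulate the product:
517 × 392 = 202664 ≡ 625
625 × 366 = 228750 ≡ 108
108 × 507 = 54756 ≡ 112
112 × 339 = 37968 ≡ 580
580 × 579 = 335820 ≡ 47

47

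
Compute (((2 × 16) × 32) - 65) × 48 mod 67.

2 × 16 = 32
32 × 32 = 1024 ≡ 19 (mod 67)
19 - 65 = -46 ≡ 21 (mod 67)
21 × 48 = 1008 ≡ 3 (mod 67)

3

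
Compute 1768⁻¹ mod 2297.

Apply the Euclidean algorithm and back-substitute:
2297 = 1*1768 + 529
1768 = 3*529 + 181
529 = 2*181 + 167
181 = 1*167 + 14
167 = 11*14 + 13
14 = 1*13 + 1
13 = 13*1 + 0
gcd(1768, 2297) = 1, so the inverse exists.
Bézout: 1 = −127*2297 + 165*1768.
So 1768⁻¹ ≡ 165 (mod 2297).

165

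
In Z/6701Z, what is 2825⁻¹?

4801

6701 = 2*2825 + 1051
2825 = 2*1051 + 723
1051 = 1*723 + 328
723 = 2*328 + 67
328 = 4*67 + 60
67 = 1*60 + 7
60 = 8*7 + 4
7 = 1*4 + 3
4 = 1*3 + 1
3 = 3*1 + 0
gcd(2825, 6701) = 1, so the inverse exists.
Back-substitute for 1:
1 = 1*4 − 1*3
  = −1*7 + 2*4
  = 2*60 − 17*7
  = −17*67 + 19*60
  = 19*328 − 93*67
  = −93*723 + 205*328
  = 205*1051 − 298*723
  = −298*2825 + 801*1051
  = 801*6701 − 1900*2825
So 2825⁻¹ ≡ −1900 ≡ 4801 (mod 6701).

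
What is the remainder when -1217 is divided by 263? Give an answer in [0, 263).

98

-1217 = -5*263 + 98, so -1217 ≡ 98 (mod 263).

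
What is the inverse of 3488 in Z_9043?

Apply the Euclidean algorithm and back-substitute:
9043 = 2×3488 + 2067
3488 = 1×2067 + 1421
2067 = 1×1421 + 646
1421 = 2×646 + 129
646 = 5×129 + 1
129 = 129×1 + 0
gcd(3488, 9043) = 1, so the inverse exists.
Back-substitute for 1:
1 = 1×646 − 5×129
  = −5×1421 + 11×646
  = 11×2067 − 16×1421
  = −16×3488 + 27×2067
  = 27×9043 − 70×3488
So 3488⁻¹ ≡ −70 ≡ 8973 (mod 9043).

8973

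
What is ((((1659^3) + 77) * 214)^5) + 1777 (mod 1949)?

196

(1659)^3 ≡ 786 (mod 1949)
786 + 77 = 863
863 * 214 = 184682 ≡ 1476 (mod 1949)
(1476)^5 ≡ 368 (mod 1949)
368 + 1777 = 2145 ≡ 196 (mod 1949)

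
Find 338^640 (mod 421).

239

640 in binary is 1010000000, i.e. 640 = 512 + 128.
338^1 ≡ 338 (mod 421)
338^2 ≡ 338^2 = 114244 ≡ 153 (mod 421)
338^4 ≡ 153^2 = 23409 ≡ 254 (mod 421)
338^8 ≡ 254^2 = 64516 ≡ 103 (mod 421)
338^16 ≡ 103^2 = 10609 ≡ 84 (mod 421)
338^32 ≡ 84^2 = 7056 ≡ 320 (mod 421)
338^64 ≡ 320^2 = 102400 ≡ 97 (mod 421)
338^128 ≡ 97^2 = 9409 ≡ 147 (mod 421)
338^256 ≡ 147^2 = 21609 ≡ 138 (mod 421)
338^512 ≡ 138^2 = 19044 ≡ 99 (mod 421)
338^640 = 338^512 · 338^128 ≡ 99 · 147 (mod 421).
99 · 147 = 14553 ≡ 239 (mod 421).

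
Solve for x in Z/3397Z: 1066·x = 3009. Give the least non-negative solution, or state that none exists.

gcd(1066, 3397) = 1, so a unique solution mod 3397 exists.
1066⁻¹ ≡ 3158 (mod 3397).
x ≡ 3158·3009 ≡ 1013 (mod 3397).

1013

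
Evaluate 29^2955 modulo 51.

23

Using repeated squaring:
29^1 ≡ 29 (mod 51)
29^2 ≡ 29^2 = 841 ≡ 25 (mod 51)
29^4 ≡ 25^2 = 625 ≡ 13 (mod 51)
29^8 ≡ 13^2 = 169 ≡ 16 (mod 51)
29^16 ≡ 16^2 = 256 ≡ 1 (mod 51)
29^32 ≡ 1^2 = 1 (mod 51)
29^64 ≡ 1^2 = 1 (mod 51)
29^128 ≡ 1^2 = 1 (mod 51)
29^256 ≡ 1^2 = 1 (mod 51)
29^512 ≡ 1^2 = 1 (mod 51)
29^1024 ≡ 1^2 = 1 (mod 51)
29^2048 ≡ 1^2 = 1 (mod 51)
29^2955 = 29^2048 * 29^512 * 29^256 * 29^128 * 29^8 * 29^2 * 29^1 ≡ 1 * 1 * 1 * 1 * 16 * 25 * 29 (mod 51).
Accumulate the product:
1 * 1 = 1
1 * 1 = 1
1 * 1 = 1
1 * 16 = 16
16 * 25 = 400 ≡ 43
43 * 29 = 1247 ≡ 23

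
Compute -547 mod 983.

-547 = -1×983 + 436, so -547 ≡ 436 (mod 983).

436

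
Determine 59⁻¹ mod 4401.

2387

Apply the Euclidean algorithm and back-substitute:
4401 = 74*59 + 35
59 = 1*35 + 24
35 = 1*24 + 11
24 = 2*11 + 2
11 = 5*2 + 1
2 = 2*1 + 0
gcd(59, 4401) = 1, so the inverse exists.
Back-substitute for 1:
1 = 1*11 − 5*2
  = −5*24 + 11*11
  = 11*35 − 16*24
  = −16*59 + 27*35
  = 27*4401 − 2014*59
So 59⁻¹ ≡ −2014 ≡ 2387 (mod 4401).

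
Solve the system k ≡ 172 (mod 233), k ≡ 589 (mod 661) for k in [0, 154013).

101061

233⁻¹ mod 661: 233·261 ≡ 1 (mod 661), so 233⁻¹ ≡ 261.
k = 172 + 233·((589 − 172)·261 mod 661) = 172 + 233·433 = 101061.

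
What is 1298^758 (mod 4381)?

Using repeated squaring:
758 in binary is 1011110110, i.e. 758 = 512 + 128 + 64 + 32 + 16 + 4 + 2.
1298^1 ≡ 1298 (mod 4381)
1298^2 ≡ 1298^2 = 1684804 ≡ 2500 (mod 4381)
1298^4 ≡ 2500^2 = 6250000 ≡ 2694 (mod 4381)
1298^8 ≡ 2694^2 = 7257636 ≡ 2700 (mod 4381)
1298^16 ≡ 2700^2 = 7290000 ≡ 16 (mod 4381)
1298^32 ≡ 16^2 = 256 (mod 4381)
1298^64 ≡ 256^2 = 65536 ≡ 4202 (mod 4381)
1298^128 ≡ 4202^2 = 17656804 ≡ 1374 (mod 4381)
1298^256 ≡ 1374^2 = 1887876 ≡ 4046 (mod 4381)
1298^512 ≡ 4046^2 = 16370116 ≡ 2700 (mod 4381)
1298^758 = 1298^512 · 1298^128 · 1298^64 · 1298^32 · 1298^16 · 1298^4 · 1298^2 ≡ 2700 · 1374 · 4202 · 256 · 16 · 2694 · 2500 (mod 4381).
Accumulate the product:
2700 · 1374 = 3709800 ≡ 3474
3474 · 4202 = 14597748 ≡ 256
256 · 256 = 65536 ≡ 4202
4202 · 16 = 67232 ≡ 1517
1517 · 2694 = 4086798 ≡ 3706
3706 · 2500 = 9265000 ≡ 3566

3566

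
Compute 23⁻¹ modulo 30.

17

By the extended Euclidean algorithm:
30 = 1×23 + 7
23 = 3×7 + 2
7 = 3×2 + 1
2 = 2×1 + 0
gcd(23, 30) = 1, so the inverse exists.
Back-substitute for 1:
1 = 1×7 − 3×2
  = −3×23 + 10×7
  = 10×30 − 13×23
So 23⁻¹ ≡ −13 ≡ 17 (mod 30).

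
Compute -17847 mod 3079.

-17847 = -6·3079 + 627, so -17847 ≡ 627 (mod 3079).

627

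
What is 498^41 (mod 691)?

682

By square-and-multiply:
498^1 ≡ 498 (mod 691)
498^2 ≡ 498^2 = 248004 ≡ 626 (mod 691)
498^4 ≡ 626^2 = 391876 ≡ 79 (mod 691)
498^8 ≡ 79^2 = 6241 ≡ 22 (mod 691)
498^16 ≡ 22^2 = 484 (mod 691)
498^32 ≡ 484^2 = 234256 ≡ 7 (mod 691)
498^41 = 498^32 * 498^8 * 498^1 ≡ 7 * 22 * 498 (mod 691).
Accumulate the product:
7 * 22 = 154
154 * 498 = 76692 ≡ 682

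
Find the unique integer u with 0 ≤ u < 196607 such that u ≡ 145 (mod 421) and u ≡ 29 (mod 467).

155073

421⁻¹ mod 467: 421*335 ≡ 1 (mod 467), so 421⁻¹ ≡ 335.
u = 145 + 421*((29 − 145)*335 mod 467) = 145 + 421*368 = 155073.
Check: 155073 mod 421 = 145, 155073 mod 467 = 29. ✓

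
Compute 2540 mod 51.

41

2540 = 49·51 + 41, so 2540 ≡ 41 (mod 51).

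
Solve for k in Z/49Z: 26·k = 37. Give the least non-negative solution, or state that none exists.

41

gcd(26, 49) = 1, so a unique solution mod 49 exists.
26⁻¹ ≡ 17 (mod 49).
k ≡ 17·37 ≡ 41 (mod 49).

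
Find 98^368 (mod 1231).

Using repeated squaring:
368 in binary is 101110000, i.e. 368 = 256 + 64 + 32 + 16.
98^1 ≡ 98 (mod 1231)
98^2 ≡ 98^2 = 9604 ≡ 987 (mod 1231)
98^4 ≡ 987^2 = 974169 ≡ 448 (mod 1231)
98^8 ≡ 448^2 = 200704 ≡ 51 (mod 1231)
98^16 ≡ 51^2 = 2601 ≡ 139 (mod 1231)
98^32 ≡ 139^2 = 19321 ≡ 856 (mod 1231)
98^64 ≡ 856^2 = 732736 ≡ 291 (mod 1231)
98^128 ≡ 291^2 = 84681 ≡ 973 (mod 1231)
98^256 ≡ 973^2 = 946729 ≡ 90 (mod 1231)
98^368 = 98^256 · 98^64 · 98^32 · 98^16 ≡ 90 · 291 · 856 · 139 (mod 1231).
Accumulate the product:
90 · 291 = 26190 ≡ 339
339 · 856 = 290184 ≡ 899
899 · 139 = 124961 ≡ 630

630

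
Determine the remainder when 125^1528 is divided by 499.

By square-and-multiply:
1528 in binary is 10111111000, i.e. 1528 = 1024 + 256 + 128 + 64 + 32 + 16 + 8.
125^1 ≡ 125 (mod 499)
125^2 ≡ 125^2 = 15625 ≡ 156 (mod 499)
125^4 ≡ 156^2 = 24336 ≡ 384 (mod 499)
125^8 ≡ 384^2 = 147456 ≡ 251 (mod 499)
125^16 ≡ 251^2 = 63001 ≡ 127 (mod 499)
125^32 ≡ 127^2 = 16129 ≡ 161 (mod 499)
125^64 ≡ 161^2 = 25921 ≡ 472 (mod 499)
125^128 ≡ 472^2 = 222784 ≡ 230 (mod 499)
125^256 ≡ 230^2 = 52900 ≡ 6 (mod 499)
125^512 ≡ 6^2 = 36 (mod 499)
125^1024 ≡ 36^2 = 1296 ≡ 298 (mod 499)
125^1528 = 125^1024 * 125^256 * 125^128 * 125^64 * 125^32 * 125^16 * 125^8 ≡ 298 * 6 * 230 * 472 * 161 * 127 * 251 (mod 499).
Accumulate the product:
298 * 6 = 1788 ≡ 291
291 * 230 = 66930 ≡ 64
64 * 472 = 30208 ≡ 268
268 * 161 = 43148 ≡ 234
234 * 127 = 29718 ≡ 277
277 * 251 = 69527 ≡ 166

166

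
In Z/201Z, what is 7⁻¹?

115

Run the extended Euclidean algorithm:
201 = 28×7 + 5
7 = 1×5 + 2
5 = 2×2 + 1
2 = 2×1 + 0
gcd(7, 201) = 1, so the inverse exists.
Back-substitute for 1:
1 = 1×5 − 2×2
  = −2×7 + 3×5
  = 3×201 − 86×7
So 7⁻¹ ≡ −86 ≡ 115 (mod 201).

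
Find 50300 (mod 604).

168

50300 = 83·604 + 168, so 50300 ≡ 168 (mod 604).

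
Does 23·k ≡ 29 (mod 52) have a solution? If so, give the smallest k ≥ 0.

gcd(23, 52) = 1, so a unique solution mod 52 exists.
23⁻¹ ≡ 43 (mod 52).
k ≡ 43·29 ≡ 51 (mod 52).

51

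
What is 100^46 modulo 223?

100^1 ≡ 100 (mod 223)
100^2 ≡ 100^2 = 10000 ≡ 188 (mod 223)
100^4 ≡ 188^2 = 35344 ≡ 110 (mod 223)
100^8 ≡ 110^2 = 12100 ≡ 58 (mod 223)
100^16 ≡ 58^2 = 3364 ≡ 19 (mod 223)
100^32 ≡ 19^2 = 361 ≡ 138 (mod 223)
100^46 = 100^32 × 100^8 × 100^4 × 100^2 ≡ 138 × 58 × 110 × 188 (mod 223).
Accumulate the product:
138 × 58 = 8004 ≡ 199
199 × 110 = 21890 ≡ 36
36 × 188 = 6768 ≡ 78

78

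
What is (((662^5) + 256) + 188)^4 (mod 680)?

(662)^5 ≡ 152 (mod 680)
152 + 256 = 408
408 + 188 = 596
(596)^4 ≡ 256 (mod 680)

256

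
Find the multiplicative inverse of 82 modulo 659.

217

Apply the Euclidean algorithm and back-substitute:
659 = 8×82 + 3
82 = 27×3 + 1
3 = 3×1 + 0
gcd(82, 659) = 1, so the inverse exists.
Bézout: 1 = −27×659 + 217×82.
So 82⁻¹ ≡ 217 (mod 659).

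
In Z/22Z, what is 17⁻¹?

Run the extended Euclidean algorithm:
22 = 1·17 + 5
17 = 3·5 + 2
5 = 2·2 + 1
2 = 2·1 + 0
gcd(17, 22) = 1, so the inverse exists.
Back-substitute for 1:
1 = 1·5 − 2·2
  = −2·17 + 7·5
  = 7·22 − 9·17
So 17⁻¹ ≡ −9 ≡ 13 (mod 22).

13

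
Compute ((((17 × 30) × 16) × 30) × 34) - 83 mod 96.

17 × 30 = 510 ≡ 30 (mod 96)
30 × 16 = 480 ≡ 0 (mod 96)
0 × 30 = 0
0 × 34 = 0
0 - 83 = -83 ≡ 13 (mod 96)

13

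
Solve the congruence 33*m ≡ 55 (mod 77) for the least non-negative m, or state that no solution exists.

4

gcd(33, 77) = 11, and 11 | 55, so solutions exist.
Divide through by 11: 3*m mod 7 = 5.
3⁻¹ ≡ 5 (mod 7).
m ≡ 5*5 ≡ 4 (mod 7).
The smallest non-negative solution is m = 4.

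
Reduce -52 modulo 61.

-52 = -1*61 + 9, so -52 ≡ 9 (mod 61).

9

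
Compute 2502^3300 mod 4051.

Compute successive squares:
3300 in binary is 110011100100, i.e. 3300 = 2048 + 1024 + 128 + 64 + 32 + 4.
2502^1 ≡ 2502 (mod 4051)
2502^2 ≡ 2502^2 = 6260004 ≡ 1209 (mod 4051)
2502^4 ≡ 1209^2 = 1461681 ≡ 3321 (mod 4051)
2502^8 ≡ 3321^2 = 11029041 ≡ 2219 (mod 4051)
2502^16 ≡ 2219^2 = 4923961 ≡ 1996 (mod 4051)
2502^32 ≡ 1996^2 = 3984016 ≡ 1883 (mod 4051)
2502^64 ≡ 1883^2 = 3545689 ≡ 1064 (mod 4051)
2502^128 ≡ 1064^2 = 1132096 ≡ 1867 (mod 4051)
2502^256 ≡ 1867^2 = 3485689 ≡ 1829 (mod 4051)
2502^512 ≡ 1829^2 = 3345241 ≡ 3166 (mod 4051)
2502^1024 ≡ 3166^2 = 10023556 ≡ 1382 (mod 4051)
2502^2048 ≡ 1382^2 = 1909924 ≡ 1903 (mod 4051)
2502^3300 = 2502^2048 * 2502^1024 * 2502^128 * 2502^64 * 2502^32 * 2502^4 ≡ 1903 * 1382 * 1867 * 1064 * 1883 * 3321 (mod 4051).
Accumulate the product:
1903 * 1382 = 2629946 ≡ 847
847 * 1867 = 1581349 ≡ 1459
1459 * 1064 = 1552376 ≡ 843
843 * 1883 = 1587369 ≡ 3428
3428 * 3321 = 11384388 ≡ 1078

1078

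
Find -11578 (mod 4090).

692

-11578 = -3*4090 + 692, so -11578 ≡ 692 (mod 4090).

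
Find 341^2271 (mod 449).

Using repeated squaring:
2271 in binary is 100011011111, i.e. 2271 = 2048 + 128 + 64 + 16 + 8 + 4 + 2 + 1.
341^1 ≡ 341 (mod 449)
341^2 ≡ 341^2 = 116281 ≡ 439 (mod 449)
341^4 ≡ 439^2 = 192721 ≡ 100 (mod 449)
341^8 ≡ 100^2 = 10000 ≡ 122 (mod 449)
341^16 ≡ 122^2 = 14884 ≡ 67 (mod 449)
341^32 ≡ 67^2 = 4489 ≡ 448 (mod 449)
341^64 ≡ 448^2 = 200704 ≡ 1 (mod 449)
341^128 ≡ 1^2 = 1 (mod 449)
341^256 ≡ 1^2 = 1 (mod 449)
341^512 ≡ 1^2 = 1 (mod 449)
341^1024 ≡ 1^2 = 1 (mod 449)
341^2048 ≡ 1^2 = 1 (mod 449)
341^2271 = 341^2048 * 341^128 * 341^64 * 341^16 * 341^8 * 341^4 * 341^2 * 341^1 ≡ 1 * 1 * 1 * 67 * 122 * 100 * 439 * 341 (mod 449).
Accumulate the product:
1 * 1 = 1
1 * 1 = 1
1 * 67 = 67
67 * 122 = 8174 ≡ 92
92 * 100 = 9200 ≡ 220
220 * 439 = 96580 ≡ 45
45 * 341 = 15345 ≡ 79

79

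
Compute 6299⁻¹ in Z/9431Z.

539

Apply the Euclidean algorithm and back-substitute:
9431 = 1×6299 + 3132
6299 = 2×3132 + 35
3132 = 89×35 + 17
35 = 2×17 + 1
17 = 17×1 + 0
gcd(6299, 9431) = 1, so the inverse exists.
Bézout: 1 = −360×9431 + 539×6299.
So 6299⁻¹ ≡ 539 (mod 9431).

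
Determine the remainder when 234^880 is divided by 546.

880 in binary is 1101110000, i.e. 880 = 512 + 256 + 64 + 32 + 16.
234^1 ≡ 234 (mod 546)
234^2 ≡ 234^2 = 54756 ≡ 156 (mod 546)
234^4 ≡ 156^2 = 24336 ≡ 312 (mod 546)
234^8 ≡ 312^2 = 97344 ≡ 156 (mod 546)
234^16 ≡ 156^2 = 24336 ≡ 312 (mod 546)
234^32 ≡ 312^2 = 97344 ≡ 156 (mod 546)
234^64 ≡ 156^2 = 24336 ≡ 312 (mod 546)
234^128 ≡ 312^2 = 97344 ≡ 156 (mod 546)
234^256 ≡ 156^2 = 24336 ≡ 312 (mod 546)
234^512 ≡ 312^2 = 97344 ≡ 156 (mod 546)
234^880 = 234^512 * 234^256 * 234^64 * 234^32 * 234^16 ≡ 156 * 312 * 312 * 156 * 312 (mod 546).
Accumulate the product:
156 * 312 = 48672 ≡ 78
78 * 312 = 24336 ≡ 312
312 * 156 = 48672 ≡ 78
78 * 312 = 24336 ≡ 312

312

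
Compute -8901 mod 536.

-8901 = -17·536 + 211, so -8901 ≡ 211 (mod 536).

211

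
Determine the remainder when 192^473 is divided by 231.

180

Using repeated squaring:
473 in binary is 111011001, i.e. 473 = 256 + 128 + 64 + 16 + 8 + 1.
192^1 ≡ 192 (mod 231)
192^2 ≡ 192^2 = 36864 ≡ 135 (mod 231)
192^4 ≡ 135^2 = 18225 ≡ 207 (mod 231)
192^8 ≡ 207^2 = 42849 ≡ 114 (mod 231)
192^16 ≡ 114^2 = 12996 ≡ 60 (mod 231)
192^32 ≡ 60^2 = 3600 ≡ 135 (mod 231)
192^64 ≡ 135^2 = 18225 ≡ 207 (mod 231)
192^128 ≡ 207^2 = 42849 ≡ 114 (mod 231)
192^256 ≡ 114^2 = 12996 ≡ 60 (mod 231)
192^473 = 192^256 × 192^128 × 192^64 × 192^16 × 192^8 × 192^1 ≡ 60 × 114 × 207 × 60 × 114 × 192 (mod 231).
Accumulate the product:
60 × 114 = 6840 ≡ 141
141 × 207 = 29187 ≡ 81
81 × 60 = 4860 ≡ 9
9 × 114 = 1026 ≡ 102
102 × 192 = 19584 ≡ 180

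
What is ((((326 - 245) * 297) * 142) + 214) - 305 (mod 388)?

51

326 - 245 = 81
81 * 297 = 24057 ≡ 1 (mod 388)
1 * 142 = 142
142 + 214 = 356
356 - 305 = 51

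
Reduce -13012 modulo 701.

307

-13012 = -19·701 + 307, so -13012 ≡ 307 (mod 701).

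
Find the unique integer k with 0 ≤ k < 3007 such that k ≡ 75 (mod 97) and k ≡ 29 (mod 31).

463

97⁻¹ mod 31: 97·8 ≡ 1 (mod 31), so 97⁻¹ ≡ 8.
k = 75 + 97·((29 − 75)·8 mod 31) = 75 + 97·4 = 463.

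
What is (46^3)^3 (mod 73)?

(46)^3 ≡ 27 (mod 73)
(27)^3 ≡ 46 (mod 73)

46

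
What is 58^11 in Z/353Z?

11 in binary is 1011, i.e. 11 = 8 + 2 + 1.
58^1 ≡ 58 (mod 353)
58^2 ≡ 58^2 = 3364 ≡ 187 (mod 353)
58^4 ≡ 187^2 = 34969 ≡ 22 (mod 353)
58^8 ≡ 22^2 = 484 ≡ 131 (mod 353)
58^11 = 58^8 · 58^2 · 58^1 ≡ 131 · 187 · 58 (mod 353).
Accumulate the product:
131 · 187 = 24497 ≡ 140
140 · 58 = 8120 ≡ 1

1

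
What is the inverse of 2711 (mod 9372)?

3419

9372 = 3*2711 + 1239
2711 = 2*1239 + 233
1239 = 5*233 + 74
233 = 3*74 + 11
74 = 6*11 + 8
11 = 1*8 + 3
8 = 2*3 + 2
3 = 1*2 + 1
2 = 2*1 + 0
gcd(2711, 9372) = 1, so the inverse exists.
Bézout: 1 = −989*9372 + 3419*2711.
So 2711⁻¹ ≡ 3419 (mod 9372).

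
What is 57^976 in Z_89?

Compute successive squares:
57^1 ≡ 57 (mod 89)
57^2 ≡ 57^2 = 3249 ≡ 45 (mod 89)
57^4 ≡ 45^2 = 2025 ≡ 67 (mod 89)
57^8 ≡ 67^2 = 4489 ≡ 39 (mod 89)
57^16 ≡ 39^2 = 1521 ≡ 8 (mod 89)
57^32 ≡ 8^2 = 64 (mod 89)
57^64 ≡ 64^2 = 4096 ≡ 2 (mod 89)
57^128 ≡ 2^2 = 4 (mod 89)
57^256 ≡ 4^2 = 16 (mod 89)
57^512 ≡ 16^2 = 256 ≡ 78 (mod 89)
57^976 = 57^512 · 57^256 · 57^128 · 57^64 · 57^16 ≡ 78 · 16 · 4 · 2 · 8 (mod 89).
Accumulate the product:
78 · 16 = 1248 ≡ 2
2 · 4 = 8
8 · 2 = 16
16 · 8 = 128 ≡ 39

39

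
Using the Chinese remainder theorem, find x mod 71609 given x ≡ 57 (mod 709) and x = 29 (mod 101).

709⁻¹ mod 101: 709·51 ≡ 1 (mod 101), so 709⁻¹ ≡ 51.
x = 57 + 709·((29 − 57)·51 mod 101) = 57 + 709·87 = 61740.
Check: 61740 mod 709 = 57, 61740 mod 101 = 29. ✓

61740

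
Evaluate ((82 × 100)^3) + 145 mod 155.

82 × 100 = 8200 ≡ 140 (mod 155)
(140)^3 ≡ 35 (mod 155)
35 + 145 = 180 ≡ 25 (mod 155)

25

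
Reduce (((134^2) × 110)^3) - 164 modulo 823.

30

(134)^2 ≡ 673 (mod 823)
673 × 110 = 74030 ≡ 783 (mod 823)
(783)^3 ≡ 194 (mod 823)
194 - 164 = 30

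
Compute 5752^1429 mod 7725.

2662

5752^1 ≡ 5752 (mod 7725)
5752^2 ≡ 5752^2 = 33085504 ≡ 7054 (mod 7725)
5752^4 ≡ 7054^2 = 49758916 ≡ 2191 (mod 7725)
5752^8 ≡ 2191^2 = 4800481 ≡ 3256 (mod 7725)
5752^16 ≡ 3256^2 = 10601536 ≡ 2836 (mod 7725)
5752^32 ≡ 2836^2 = 8042896 ≡ 1171 (mod 7725)
5752^64 ≡ 1171^2 = 1371241 ≡ 3916 (mod 7725)
5752^128 ≡ 3916^2 = 15335056 ≡ 931 (mod 7725)
5752^256 ≡ 931^2 = 866761 ≡ 1561 (mod 7725)
5752^512 ≡ 1561^2 = 2436721 ≡ 3346 (mod 7725)
5752^1024 ≡ 3346^2 = 11195716 ≡ 2191 (mod 7725)
5752^1429 = 5752^1024 * 5752^256 * 5752^128 * 5752^16 * 5752^4 * 5752^1 ≡ 2191 * 1561 * 931 * 2836 * 2191 * 5752 (mod 7725).
Accumulate the product:
2191 * 1561 = 3420151 ≡ 5701
5701 * 931 = 5307631 ≡ 556
556 * 2836 = 1576816 ≡ 916
916 * 2191 = 2006956 ≡ 6181
6181 * 5752 = 35553112 ≡ 2662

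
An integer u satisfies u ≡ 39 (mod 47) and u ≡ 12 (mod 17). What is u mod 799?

556

47⁻¹ mod 17: 47*4 ≡ 1 (mod 17), so 47⁻¹ ≡ 4.
u = 39 + 47*((12 − 39)*4 mod 17) = 39 + 47*11 = 556.
Check: 556 mod 47 = 39, 556 mod 17 = 12. ✓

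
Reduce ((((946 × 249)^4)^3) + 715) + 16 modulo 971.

362

946 × 249 = 235554 ≡ 572 (mod 971)
(572)^4 ≡ 878 (mod 971)
(878)^3 ≡ 602 (mod 971)
602 + 715 = 1317 ≡ 346 (mod 971)
346 + 16 = 362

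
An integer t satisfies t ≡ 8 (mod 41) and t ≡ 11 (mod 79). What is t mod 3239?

90

41⁻¹ mod 79: 41·27 ≡ 1 (mod 79), so 41⁻¹ ≡ 27.
t = 8 + 41·((11 − 8)·27 mod 79) = 8 + 41·2 = 90.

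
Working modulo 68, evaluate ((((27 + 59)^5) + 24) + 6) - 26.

56

27 + 59 = 86 ≡ 18 (mod 68)
(18)^5 ≡ 52 (mod 68)
52 + 24 = 76 ≡ 8 (mod 68)
8 + 6 = 14
14 - 26 = -12 ≡ 56 (mod 68)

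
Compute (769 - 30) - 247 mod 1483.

492

769 - 30 = 739
739 - 247 = 492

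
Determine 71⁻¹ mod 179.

Apply the Euclidean algorithm and back-substitute:
179 = 2·71 + 37
71 = 1·37 + 34
37 = 1·34 + 3
34 = 11·3 + 1
3 = 3·1 + 0
gcd(71, 179) = 1, so the inverse exists.
Bézout: 1 = −23·179 + 58·71.
So 71⁻¹ ≡ 58 (mod 179).

58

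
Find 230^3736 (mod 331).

25

3736 in binary is 111010011000, i.e. 3736 = 2048 + 1024 + 512 + 128 + 16 + 8.
230^1 ≡ 230 (mod 331)
230^2 ≡ 230^2 = 52900 ≡ 271 (mod 331)
230^4 ≡ 271^2 = 73441 ≡ 290 (mod 331)
230^8 ≡ 290^2 = 84100 ≡ 26 (mod 331)
230^16 ≡ 26^2 = 676 ≡ 14 (mod 331)
230^32 ≡ 14^2 = 196 (mod 331)
230^64 ≡ 196^2 = 38416 ≡ 20 (mod 331)
230^128 ≡ 20^2 = 400 ≡ 69 (mod 331)
230^256 ≡ 69^2 = 4761 ≡ 127 (mod 331)
230^512 ≡ 127^2 = 16129 ≡ 241 (mod 331)
230^1024 ≡ 241^2 = 58081 ≡ 156 (mod 331)
230^2048 ≡ 156^2 = 24336 ≡ 173 (mod 331)
230^3736 = 230^2048 · 230^1024 · 230^512 · 230^128 · 230^16 · 230^8 ≡ 173 · 156 · 241 · 69 · 14 · 26 (mod 331).
Accumulate the product:
173 · 156 = 26988 ≡ 177
177 · 241 = 42657 ≡ 289
289 · 69 = 19941 ≡ 81
81 · 14 = 1134 ≡ 141
141 · 26 = 3666 ≡ 25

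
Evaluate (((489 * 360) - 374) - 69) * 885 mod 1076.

969

489 * 360 = 176040 ≡ 652 (mod 1076)
652 - 374 = 278
278 - 69 = 209
209 * 885 = 184965 ≡ 969 (mod 1076)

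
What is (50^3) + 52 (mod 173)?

(50)^3 ≡ 94 (mod 173)
94 + 52 = 146

146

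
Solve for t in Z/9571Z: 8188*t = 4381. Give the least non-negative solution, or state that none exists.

7291

gcd(8188, 9571) = 1, so a unique solution mod 9571 exists.
8188⁻¹ ≡ 609 (mod 9571).
t ≡ 609*4381 ≡ 7291 (mod 9571).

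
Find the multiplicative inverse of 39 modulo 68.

By the extended Euclidean algorithm:
68 = 1×39 + 29
39 = 1×29 + 10
29 = 2×10 + 9
10 = 1×9 + 1
9 = 9×1 + 0
gcd(39, 68) = 1, so the inverse exists.
Bézout: 1 = −4×68 + 7×39.
So 39⁻¹ ≡ 7 (mod 68).

7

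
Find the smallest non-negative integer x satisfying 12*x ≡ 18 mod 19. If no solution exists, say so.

gcd(12, 19) = 1, so a unique solution mod 19 exists.
12⁻¹ ≡ 8 (mod 19).
x ≡ 8*18 ≡ 11 (mod 19).

11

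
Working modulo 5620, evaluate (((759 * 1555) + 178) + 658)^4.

1521

759 * 1555 = 1180245 ≡ 45 (mod 5620)
45 + 178 = 223
223 + 658 = 881
(881)^4 ≡ 1521 (mod 5620)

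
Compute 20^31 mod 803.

790

Using repeated squaring:
31 in binary is 11111, i.e. 31 = 16 + 8 + 4 + 2 + 1.
20^1 ≡ 20 (mod 803)
20^2 ≡ 20^2 = 400 (mod 803)
20^4 ≡ 400^2 = 160000 ≡ 203 (mod 803)
20^8 ≡ 203^2 = 41209 ≡ 256 (mod 803)
20^16 ≡ 256^2 = 65536 ≡ 493 (mod 803)
20^31 = 20^16 · 20^8 · 20^4 · 20^2 · 20^1 ≡ 493 · 256 · 203 · 400 · 20 (mod 803).
Accumulate the product:
493 · 256 = 126208 ≡ 137
137 · 203 = 27811 ≡ 509
509 · 400 = 203600 ≡ 441
441 · 20 = 8820 ≡ 790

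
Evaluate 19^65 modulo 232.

19^1 ≡ 19 (mod 232)
19^2 ≡ 19^2 = 361 ≡ 129 (mod 232)
19^4 ≡ 129^2 = 16641 ≡ 169 (mod 232)
19^8 ≡ 169^2 = 28561 ≡ 25 (mod 232)
19^16 ≡ 25^2 = 625 ≡ 161 (mod 232)
19^32 ≡ 161^2 = 25921 ≡ 169 (mod 232)
19^64 ≡ 169^2 = 28561 ≡ 25 (mod 232)
19^65 = 19^64 * 19^1 ≡ 25 * 19 (mod 232).
25 * 19 = 475 ≡ 11 (mod 232).

11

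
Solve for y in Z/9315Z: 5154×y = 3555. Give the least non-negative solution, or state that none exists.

570

gcd(5154, 9315) = 3, and 3 | 3555, so solutions exist.
Divide through by 3: 1718×y ≡ 1185 mod 3105.
1718⁻¹ ≡ 197 (mod 3105).
y ≡ 197×1185 ≡ 570 (mod 3105).
The smallest non-negative solution is y = 570.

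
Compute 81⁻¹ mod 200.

200 = 2*81 + 38
81 = 2*38 + 5
38 = 7*5 + 3
5 = 1*3 + 2
3 = 1*2 + 1
2 = 2*1 + 0
gcd(81, 200) = 1, so the inverse exists.
Back-substitute for 1:
1 = 1*3 − 1*2
  = −1*5 + 2*3
  = 2*38 − 15*5
  = −15*81 + 32*38
  = 32*200 − 79*81
So 81⁻¹ ≡ −79 ≡ 121 (mod 200).

121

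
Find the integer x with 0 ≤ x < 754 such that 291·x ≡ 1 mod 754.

697

By the extended Euclidean algorithm:
754 = 2×291 + 172
291 = 1×172 + 119
172 = 1×119 + 53
119 = 2×53 + 13
53 = 4×13 + 1
13 = 13×1 + 0
gcd(291, 754) = 1, so the inverse exists.
Back-substitute for 1:
1 = 1×53 − 4×13
  = −4×119 + 9×53
  = 9×172 − 13×119
  = −13×291 + 22×172
  = 22×754 − 57×291
So 291⁻¹ ≡ −57 ≡ 697 (mod 754).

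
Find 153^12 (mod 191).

6

By square-and-multiply:
153^1 ≡ 153 (mod 191)
153^2 ≡ 153^2 = 23409 ≡ 107 (mod 191)
153^4 ≡ 107^2 = 11449 ≡ 180 (mod 191)
153^8 ≡ 180^2 = 32400 ≡ 121 (mod 191)
153^12 = 153^8 × 153^4 ≡ 121 × 180 (mod 191).
121 × 180 = 21780 ≡ 6 (mod 191).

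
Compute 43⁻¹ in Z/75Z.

Run the extended Euclidean algorithm:
75 = 1·43 + 32
43 = 1·32 + 11
32 = 2·11 + 10
11 = 1·10 + 1
10 = 10·1 + 0
gcd(43, 75) = 1, so the inverse exists.
Bézout: 1 = −4·75 + 7·43.
So 43⁻¹ ≡ 7 (mod 75).

7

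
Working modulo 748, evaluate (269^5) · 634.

502

(269)^5 ≡ 573 (mod 748)
573 · 634 = 363282 ≡ 502 (mod 748)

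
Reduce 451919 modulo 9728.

451919 = 46×9728 + 4431, so 451919 ≡ 4431 (mod 9728).

4431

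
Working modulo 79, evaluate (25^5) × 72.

(25)^5 ≡ 40 (mod 79)
40 × 72 = 2880 ≡ 36 (mod 79)

36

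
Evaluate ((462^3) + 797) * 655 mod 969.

548

(462)^3 ≡ 843 (mod 969)
843 + 797 = 1640 ≡ 671 (mod 969)
671 * 655 = 439505 ≡ 548 (mod 969)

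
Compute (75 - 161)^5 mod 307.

75 - 161 = -86 ≡ 221 (mod 307)
(221)^5 ≡ 116 (mod 307)

116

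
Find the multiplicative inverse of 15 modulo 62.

By the extended Euclidean algorithm:
62 = 4×15 + 2
15 = 7×2 + 1
2 = 2×1 + 0
gcd(15, 62) = 1, so the inverse exists.
Bézout: 1 = −7×62 + 29×15.
So 15⁻¹ ≡ 29 (mod 62).

29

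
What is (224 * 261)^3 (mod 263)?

224 * 261 = 58464 ≡ 78 (mod 263)
(78)^3 ≡ 100 (mod 263)

100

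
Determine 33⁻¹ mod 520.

457

Run the extended Euclidean algorithm:
520 = 15·33 + 25
33 = 1·25 + 8
25 = 3·8 + 1
8 = 8·1 + 0
gcd(33, 520) = 1, so the inverse exists.
Bézout: 1 = 4·520 − 63·33.
So 33⁻¹ ≡ −63 ≡ 457 (mod 520).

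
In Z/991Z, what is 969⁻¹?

45

991 = 1·969 + 22
969 = 44·22 + 1
22 = 22·1 + 0
gcd(969, 991) = 1, so the inverse exists.
Back-substitute for 1:
1 = 1·969 − 44·22
  = −44·991 + 45·969
So 969⁻¹ ≡ 45 (mod 991).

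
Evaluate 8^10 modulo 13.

10 in binary is 1010, i.e. 10 = 8 + 2.
8^1 ≡ 8 (mod 13)
8^2 ≡ 8^2 = 64 ≡ 12 (mod 13)
8^4 ≡ 12^2 = 144 ≡ 1 (mod 13)
8^8 ≡ 1^2 = 1 (mod 13)
8^10 = 8^8 * 8^2 ≡ 1 * 12 (mod 13).
1 * 12 = 12 ≡ 12 (mod 13).

12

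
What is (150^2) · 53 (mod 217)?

(150)^2 ≡ 149 (mod 217)
149 · 53 = 7897 ≡ 85 (mod 217)

85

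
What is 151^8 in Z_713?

2

Compute successive squares:
151^1 ≡ 151 (mod 713)
151^2 ≡ 151^2 = 22801 ≡ 698 (mod 713)
151^4 ≡ 698^2 = 487204 ≡ 225 (mod 713)
151^8 ≡ 225^2 = 50625 ≡ 2 (mod 713)
So 151^8 ≡ 2 (mod 713).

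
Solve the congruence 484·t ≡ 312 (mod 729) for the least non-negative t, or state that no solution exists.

573

gcd(484, 729) = 1, so a unique solution mod 729 exists.
484⁻¹ ≡ 607 (mod 729).
t ≡ 607·312 ≡ 573 (mod 729).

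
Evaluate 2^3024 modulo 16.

0

3024 in binary is 101111010000, i.e. 3024 = 2048 + 512 + 256 + 128 + 64 + 16.
2^1 ≡ 2 (mod 16)
2^2 ≡ 2^2 = 4 (mod 16)
2^4 ≡ 4^2 = 16 ≡ 0 (mod 16)
2^8 ≡ 0^2 = 0 (mod 16)
2^16 ≡ 0^2 = 0 (mod 16)
2^32 ≡ 0^2 = 0 (mod 16)
2^64 ≡ 0^2 = 0 (mod 16)
2^128 ≡ 0^2 = 0 (mod 16)
2^256 ≡ 0^2 = 0 (mod 16)
2^512 ≡ 0^2 = 0 (mod 16)
2^1024 ≡ 0^2 = 0 (mod 16)
2^2048 ≡ 0^2 = 0 (mod 16)
2^3024 = 2^2048 × 2^512 × 2^256 × 2^128 × 2^64 × 2^16 ≡ 0 × 0 × 0 × 0 × 0 × 0 (mod 16).
Accumulate the product:
0 × 0 = 0
0 × 0 = 0
0 × 0 = 0
0 × 0 = 0
0 × 0 = 0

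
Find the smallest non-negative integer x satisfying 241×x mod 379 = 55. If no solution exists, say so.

266

gcd(241, 379) = 1, so a unique solution mod 379 exists.
241⁻¹ ≡ 184 (mod 379).
x ≡ 184×55 ≡ 266 (mod 379).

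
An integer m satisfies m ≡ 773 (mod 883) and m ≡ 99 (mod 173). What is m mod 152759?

1656

883⁻¹ mod 173: 883×125 ≡ 1 (mod 173), so 883⁻¹ ≡ 125.
m = 773 + 883×((99 − 773)×125 mod 173) = 773 + 883×1 = 1656.
Check: 1656 mod 883 = 773, 1656 mod 173 = 99. ✓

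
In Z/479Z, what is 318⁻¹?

119

479 = 1*318 + 161
318 = 1*161 + 157
161 = 1*157 + 4
157 = 39*4 + 1
4 = 4*1 + 0
gcd(318, 479) = 1, so the inverse exists.
Back-substitute for 1:
1 = 1*157 − 39*4
  = −39*161 + 40*157
  = 40*318 − 79*161
  = −79*479 + 119*318
So 318⁻¹ ≡ 119 (mod 479).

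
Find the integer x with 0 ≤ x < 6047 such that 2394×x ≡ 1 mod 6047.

6047 = 2·2394 + 1259
2394 = 1·1259 + 1135
1259 = 1·1135 + 124
1135 = 9·124 + 19
124 = 6·19 + 10
19 = 1·10 + 9
10 = 1·9 + 1
9 = 9·1 + 0
gcd(2394, 6047) = 1, so the inverse exists.
Bézout: 1 = 251·6047 − 634·2394.
So 2394⁻¹ ≡ −634 ≡ 5413 (mod 6047).

5413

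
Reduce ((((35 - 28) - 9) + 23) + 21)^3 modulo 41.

1

35 - 28 = 7
7 - 9 = -2 ≡ 39 (mod 41)
39 + 23 = 62 ≡ 21 (mod 41)
21 + 21 = 42 ≡ 1 (mod 41)
(1)^3 ≡ 1 (mod 41)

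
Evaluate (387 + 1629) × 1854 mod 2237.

1874

387 + 1629 = 2016
2016 × 1854 = 3737664 ≡ 1874 (mod 2237)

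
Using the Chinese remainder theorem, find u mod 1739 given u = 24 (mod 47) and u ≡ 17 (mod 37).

47⁻¹ mod 37: 47*26 ≡ 1 (mod 37), so 47⁻¹ ≡ 26.
u = 24 + 47*((17 − 24)*26 mod 37) = 24 + 47*3 = 165.
Check: 165 mod 47 = 24, 165 mod 37 = 17. ✓

165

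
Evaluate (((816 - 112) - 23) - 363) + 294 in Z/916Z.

816 - 112 = 704
704 - 23 = 681
681 - 363 = 318
318 + 294 = 612

612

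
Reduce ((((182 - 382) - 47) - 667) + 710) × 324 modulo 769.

182 - 382 = -200 ≡ 569 (mod 769)
569 - 47 = 522
522 - 667 = -145 ≡ 624 (mod 769)
624 + 710 = 1334 ≡ 565 (mod 769)
565 × 324 = 183060 ≡ 38 (mod 769)

38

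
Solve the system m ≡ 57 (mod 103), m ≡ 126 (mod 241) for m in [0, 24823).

12417

103⁻¹ mod 241: 103×117 ≡ 1 (mod 241), so 103⁻¹ ≡ 117.
m = 57 + 103×((126 − 57)×117 mod 241) = 57 + 103×120 = 12417.
Check: 12417 mod 103 = 57, 12417 mod 241 = 126. ✓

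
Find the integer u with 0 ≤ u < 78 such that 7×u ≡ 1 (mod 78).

Apply the Euclidean algorithm and back-substitute:
78 = 11×7 + 1
7 = 7×1 + 0
gcd(7, 78) = 1, so the inverse exists.
Back-substitute for 1:
1 = 1×78 − 11×7
So 7⁻¹ ≡ −11 ≡ 67 (mod 78).

67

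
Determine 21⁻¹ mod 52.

5

By the extended Euclidean algorithm:
52 = 2×21 + 10
21 = 2×10 + 1
10 = 10×1 + 0
gcd(21, 52) = 1, so the inverse exists.
Bézout: 1 = −2×52 + 5×21.
So 21⁻¹ ≡ 5 (mod 52).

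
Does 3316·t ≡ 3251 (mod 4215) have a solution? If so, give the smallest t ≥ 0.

2486

gcd(3316, 4215) = 1, so a unique solution mod 4215 exists.
3316⁻¹ ≡ 286 (mod 4215).
t ≡ 286·3251 ≡ 2486 (mod 4215).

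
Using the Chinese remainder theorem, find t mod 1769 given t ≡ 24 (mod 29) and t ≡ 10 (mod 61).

1474

29⁻¹ mod 61: 29×40 ≡ 1 (mod 61), so 29⁻¹ ≡ 40.
t = 24 + 29×((10 − 24)×40 mod 61) = 24 + 29×50 = 1474.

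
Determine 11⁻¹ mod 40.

By the extended Euclidean algorithm:
40 = 3*11 + 7
11 = 1*7 + 4
7 = 1*4 + 3
4 = 1*3 + 1
3 = 3*1 + 0
gcd(11, 40) = 1, so the inverse exists.
Bézout: 1 = −3*40 + 11*11.
So 11⁻¹ ≡ 11 (mod 40).

11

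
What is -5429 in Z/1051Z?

-5429 = -6×1051 + 877, so -5429 ≡ 877 (mod 1051).

877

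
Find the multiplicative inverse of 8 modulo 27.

17

Run the extended Euclidean algorithm:
27 = 3·8 + 3
8 = 2·3 + 2
3 = 1·2 + 1
2 = 2·1 + 0
gcd(8, 27) = 1, so the inverse exists.
Back-substitute for 1:
1 = 1·3 − 1·2
  = −1·8 + 3·3
  = 3·27 − 10·8
So 8⁻¹ ≡ −10 ≡ 17 (mod 27).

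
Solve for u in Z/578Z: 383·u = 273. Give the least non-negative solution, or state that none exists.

gcd(383, 578) = 1, so a unique solution mod 578 exists.
383⁻¹ ≡ 495 (mod 578).
u ≡ 495·273 ≡ 461 (mod 578).

461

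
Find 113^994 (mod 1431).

625

By square-and-multiply:
994 in binary is 1111100010, i.e. 994 = 512 + 256 + 128 + 64 + 32 + 2.
113^1 ≡ 113 (mod 1431)
113^2 ≡ 113^2 = 12769 ≡ 1321 (mod 1431)
113^4 ≡ 1321^2 = 1745041 ≡ 652 (mod 1431)
113^8 ≡ 652^2 = 425104 ≡ 97 (mod 1431)
113^16 ≡ 97^2 = 9409 ≡ 823 (mod 1431)
113^32 ≡ 823^2 = 677329 ≡ 466 (mod 1431)
113^64 ≡ 466^2 = 217156 ≡ 1075 (mod 1431)
113^128 ≡ 1075^2 = 1155625 ≡ 808 (mod 1431)
113^256 ≡ 808^2 = 652864 ≡ 328 (mod 1431)
113^512 ≡ 328^2 = 107584 ≡ 259 (mod 1431)
113^994 = 113^512 × 113^256 × 113^128 × 113^64 × 113^32 × 113^2 ≡ 259 × 328 × 808 × 1075 × 466 × 1321 (mod 1431).
Accumulate the product:
259 × 328 = 84952 ≡ 523
523 × 808 = 422584 ≡ 439
439 × 1075 = 471925 ≡ 1126
1126 × 466 = 524716 ≡ 970
970 × 1321 = 1281370 ≡ 625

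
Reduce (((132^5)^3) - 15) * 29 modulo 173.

(132)^5 ≡ 169 (mod 173)
(169)^3 ≡ 109 (mod 173)
109 - 15 = 94
94 * 29 = 2726 ≡ 131 (mod 173)

131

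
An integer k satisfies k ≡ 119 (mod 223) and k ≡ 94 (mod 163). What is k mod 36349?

223⁻¹ mod 163: 223*144 ≡ 1 (mod 163), so 223⁻¹ ≡ 144.
k = 119 + 223*((94 − 119)*144 mod 163) = 119 + 223*149 = 33346.
Check: 33346 mod 223 = 119, 33346 mod 163 = 94. ✓

33346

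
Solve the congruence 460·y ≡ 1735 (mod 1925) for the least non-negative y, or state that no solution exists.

gcd(460, 1925) = 5, and 5 | 1735, so solutions exist.
Divide through by 5: 92·y ≡ 347 mod 385.
92⁻¹ ≡ 113 (mod 385).
y ≡ 113·347 ≡ 326 (mod 385).
The smallest non-negative solution is y = 326.

326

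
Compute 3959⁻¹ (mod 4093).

3757

By the extended Euclidean algorithm:
4093 = 1*3959 + 134
3959 = 29*134 + 73
134 = 1*73 + 61
73 = 1*61 + 12
61 = 5*12 + 1
12 = 12*1 + 0
gcd(3959, 4093) = 1, so the inverse exists.
Bézout: 1 = 325*4093 − 336*3959.
So 3959⁻¹ ≡ −336 ≡ 3757 (mod 4093).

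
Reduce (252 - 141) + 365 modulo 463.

252 - 141 = 111
111 + 365 = 476 ≡ 13 (mod 463)

13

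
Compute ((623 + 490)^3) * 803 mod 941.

623 + 490 = 1113 ≡ 172 (mod 941)
(172)^3 ≡ 461 (mod 941)
461 * 803 = 370183 ≡ 370 (mod 941)

370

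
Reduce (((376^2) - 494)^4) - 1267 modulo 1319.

486

(376)^2 ≡ 243 (mod 1319)
243 - 494 = -251 ≡ 1068 (mod 1319)
(1068)^4 ≡ 434 (mod 1319)
434 - 1267 = -833 ≡ 486 (mod 1319)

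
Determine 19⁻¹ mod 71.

Run the extended Euclidean algorithm:
71 = 3×19 + 14
19 = 1×14 + 5
14 = 2×5 + 4
5 = 1×4 + 1
4 = 4×1 + 0
gcd(19, 71) = 1, so the inverse exists.
Back-substitute for 1:
1 = 1×5 − 1×4
  = −1×14 + 3×5
  = 3×19 − 4×14
  = −4×71 + 15×19
So 19⁻¹ ≡ 15 (mod 71).

15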